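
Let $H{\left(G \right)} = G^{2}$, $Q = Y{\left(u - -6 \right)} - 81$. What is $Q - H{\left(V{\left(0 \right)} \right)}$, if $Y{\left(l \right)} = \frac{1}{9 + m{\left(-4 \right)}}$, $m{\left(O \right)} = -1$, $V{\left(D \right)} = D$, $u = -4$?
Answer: $- \frac{647}{8} \approx -80.875$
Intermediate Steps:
$Y{\left(l \right)} = \frac{1}{8}$ ($Y{\left(l \right)} = \frac{1}{9 - 1} = \frac{1}{8}$)
$Q = - \frac{647}{8}$ ($Q = \frac{1}{8} - 81 = - \frac{647}{8} \approx -80.875$)
$Q - H{\left(V{\left(0 \right)} \right)} = - \frac{647}{8} - 0^{2} = - \frac{647}{8} - 0 = - \frac{647}{8} + 0 = - \frac{647}{8}$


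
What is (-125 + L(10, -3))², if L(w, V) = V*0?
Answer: 15625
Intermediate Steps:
L(w, V) = 0
(-125 + L(10, -3))² = (-125 + 0)² = (-125)² = 15625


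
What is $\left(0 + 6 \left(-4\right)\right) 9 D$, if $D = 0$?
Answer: $0$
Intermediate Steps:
$\left(0 + 6 \left(-4\right)\right) 9 D = \left(0 + 6 \left(-4\right)\right) 9 \cdot 0 = \left(0 - 24\right) 9 \cdot 0 = \left(-24\right) 9 \cdot 0 = \left(-216\right) 0 = 0$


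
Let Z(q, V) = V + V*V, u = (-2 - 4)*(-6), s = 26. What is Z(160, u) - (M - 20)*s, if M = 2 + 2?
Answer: 1748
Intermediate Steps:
u = 36 (u = -6*(-6) = 36)
Z(q, V) = V + V²
M = 4
Z(160, u) - (M - 20)*s = 36*(1 + 36) - (4 - 20)*26 = 36*37 - (-16)*26 = 1332 - 1*(-416) = 1332 + 416 = 1748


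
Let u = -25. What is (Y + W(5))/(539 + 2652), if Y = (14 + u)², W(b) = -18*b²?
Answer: -329/3191 ≈ -0.10310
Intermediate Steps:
Y = 121 (Y = (14 - 25)² = (-11)² = 121)
(Y + W(5))/(539 + 2652) = (121 - 18*5²)/(539 + 2652) = (121 - 18*25)/3191 = (121 - 450)*(1/3191) = -329*1/3191 = -329/3191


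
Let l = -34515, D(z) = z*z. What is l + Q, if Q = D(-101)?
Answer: -24314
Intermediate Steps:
D(z) = z²
Q = 10201 (Q = (-101)² = 10201)
l + Q = -34515 + 10201 = -24314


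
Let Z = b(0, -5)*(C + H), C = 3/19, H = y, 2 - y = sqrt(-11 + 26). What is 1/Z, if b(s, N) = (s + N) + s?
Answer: 779/18670 + 361*sqrt(15)/18670 ≈ 0.11661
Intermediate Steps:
b(s, N) = N + 2*s (b(s, N) = (N + s) + s = N + 2*s)
y = 2 - sqrt(15) (y = 2 - sqrt(-11 + 26) = 2 - sqrt(15) ≈ -1.8730)
H = 2 - sqrt(15) ≈ -1.8730
C = 3/19 (C = 3*(1/19) = 3/19 ≈ 0.15789)
Z = -205/19 + 5*sqrt(15) (Z = (-5 + 2*0)*(3/19 + (2 - sqrt(15))) = (-5 + 0)*(41/19 - sqrt(15)) = -5*(41/19 - sqrt(15)) = -205/19 + 5*sqrt(15) ≈ 8.5754)
1/Z = 1/(-205/19 + 5*sqrt(15))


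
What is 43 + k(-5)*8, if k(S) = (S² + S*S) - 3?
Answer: 419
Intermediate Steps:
k(S) = -3 + 2*S² (k(S) = (S² + S²) - 3 = 2*S² - 3 = -3 + 2*S²)
43 + k(-5)*8 = 43 + (-3 + 2*(-5)²)*8 = 43 + (-3 + 2*25)*8 = 43 + (-3 + 50)*8 = 43 + 47*8 = 43 + 376 = 419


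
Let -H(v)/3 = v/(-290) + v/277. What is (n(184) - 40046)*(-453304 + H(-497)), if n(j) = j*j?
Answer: 22540198490003/8033 ≈ 2.8059e+9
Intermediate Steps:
n(j) = j²
H(v) = -39*v/80330 (H(v) = -3*(v/(-290) + v/277) = -3*(v*(-1/290) + v*(1/277)) = -3*(-v/290 + v/277) = -39*v/80330)
(n(184) - 40046)*(-453304 + H(-497)) = (184² - 40046)*(-453304 - 39/80330*(-497)) = (33856 - 40046)*(-453304 + 19383/80330) = -6190*(-36413890937/80330) = 22540198490003/8033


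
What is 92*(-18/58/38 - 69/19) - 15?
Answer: -192771/551 ≈ -349.86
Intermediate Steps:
92*(-18/58/38 - 69/19) - 15 = 92*(-18*1/58*(1/38) - 69*1/19) - 15 = 92*(-9/29*1/38 - 69/19) - 15 = 92*(-9/1102 - 69/19) - 15 = 92*(-4011/1102) - 15 = -184506/551 - 15 = -192771/551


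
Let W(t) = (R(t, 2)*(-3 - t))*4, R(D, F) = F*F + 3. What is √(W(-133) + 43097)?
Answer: 9*√577 ≈ 216.19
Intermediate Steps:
R(D, F) = 3 + F² (R(D, F) = F² + 3 = 3 + F²)
W(t) = -84 - 28*t (W(t) = ((3 + 2²)*(-3 - t))*4 = ((3 + 4)*(-3 - t))*4 = (7*(-3 - t))*4 = (-21 - 7*t)*4 = -84 - 28*t)
√(W(-133) + 43097) = √((-84 - 28*(-133)) + 43097) = √((-84 + 3724) + 43097) = √(3640 + 43097) = √46737 = 9*√577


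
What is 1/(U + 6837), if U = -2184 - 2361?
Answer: 1/2292 ≈ 0.00043630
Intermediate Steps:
U = -4545
1/(U + 6837) = 1/(-4545 + 6837) = 1/2292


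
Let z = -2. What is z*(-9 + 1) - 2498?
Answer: -2482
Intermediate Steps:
z*(-9 + 1) - 2498 = -2*(-9 + 1) - 2498 = -2*(-8) - 2498 = 16 - 2498 = -2482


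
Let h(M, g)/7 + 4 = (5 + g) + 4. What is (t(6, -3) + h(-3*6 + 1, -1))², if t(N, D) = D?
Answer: 625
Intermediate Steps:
h(M, g) = 35 + 7*g (h(M, g) = -28 + 7*((5 + g) + 4) = -28 + 7*(9 + g) = -28 + (63 + 7*g) = 35 + 7*g)
(t(6, -3) + h(-3*6 + 1, -1))² = (-3 + (35 + 7*(-1)))² = (-3 + (35 - 7))² = (-3 + 28)² = 25² = 625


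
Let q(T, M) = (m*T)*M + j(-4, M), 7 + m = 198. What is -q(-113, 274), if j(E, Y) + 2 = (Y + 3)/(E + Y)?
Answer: 1596710603/270 ≈ 5.9137e+6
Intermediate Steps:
j(E, Y) = -2 + (3 + Y)/(E + Y) (j(E, Y) = -2 + (Y + 3)/(E + Y) = -2 + (3 + Y)/(E + Y))
m = 191 (m = -7 + 198 = 191)
q(T, M) = (11 - M)/(-4 + M) + 191*M*T (q(T, M) = (191*T)*M + (3 - M - 2*(-4))/(-4 + M) = 191*M*T + (3 - M + 8)/(-4 + M) = 191*M*T + (11 - M)/(-4 + M) = (11 - M)/(-4 + M) + 191*M*T)
-q(-113, 274) = -(11 - 1*274 + 191*274*(-113)*(-4 + 274))/(-4 + 274) = -(11 - 274 + 191*274*(-113)*270)/270 = -(11 - 274 - 1596710340)/270 = -(-1596710603)/270 = -1*(-1596710603/270) = 1596710603/270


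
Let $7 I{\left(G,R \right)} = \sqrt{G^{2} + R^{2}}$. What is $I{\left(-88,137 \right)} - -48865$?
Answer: $48865 + \frac{\sqrt{26513}}{7} \approx 48888.0$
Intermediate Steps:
$I{\left(G,R \right)} = \frac{\sqrt{G^{2} + R^{2}}}{7}$
$I{\left(-88,137 \right)} - -48865 = \frac{\sqrt{\left(-88\right)^{2} + 137^{2}}}{7} - -48865 = \frac{\sqrt{7744 + 18769}}{7} + 48865 = \frac{\sqrt{26513}}{7} + 48865 = 48865 + \frac{\sqrt{26513}}{7}$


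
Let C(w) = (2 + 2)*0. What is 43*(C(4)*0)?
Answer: 0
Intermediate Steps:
C(w) = 0 (C(w) = 4*0 = 0)
43*(C(4)*0) = 43*(0*0) = 43*0 = 0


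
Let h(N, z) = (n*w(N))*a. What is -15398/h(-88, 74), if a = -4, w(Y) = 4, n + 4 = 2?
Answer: -7699/16 ≈ -481.19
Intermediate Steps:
n = -2 (n = -4 + 2 = -2)
h(N, z) = 32 (h(N, z) = -2*4*(-4) = -8*(-4) = 32)
-15398/h(-88, 74) = -15398/32 = -15398*1/32 = -7699/16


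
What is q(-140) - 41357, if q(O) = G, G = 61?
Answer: -41296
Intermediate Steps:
q(O) = 61
q(-140) - 41357 = 61 - 41357 = -41296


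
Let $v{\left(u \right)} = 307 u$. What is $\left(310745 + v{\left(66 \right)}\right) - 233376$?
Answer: $97631$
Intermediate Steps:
$\left(310745 + v{\left(66 \right)}\right) - 233376 = \left(310745 + 307 \cdot 66\right) - 233376 = \left(310745 + 20262\right) - 233376 = 331007 - 233376 = 97631$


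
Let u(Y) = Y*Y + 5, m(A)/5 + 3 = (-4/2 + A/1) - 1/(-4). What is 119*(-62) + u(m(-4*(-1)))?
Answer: -117743/16 ≈ -7358.9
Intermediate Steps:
m(A) = -95/4 + 5*A (m(A) = -15 + 5*((-4/2 + A/1) - 1/(-4)) = -15 + 5*((-4*1/2 + A*1) - 1*(-1/4)) = -15 + 5*((-2 + A) + 1/4) = -15 + 5*(-7/4 + A) = -15 + (-35/4 + 5*A) = -95/4 + 5*A)
u(Y) = 5 + Y**2 (u(Y) = Y**2 + 5 = 5 + Y**2)
119*(-62) + u(m(-4*(-1))) = 119*(-62) + (5 + (-95/4 + 5*(-4*(-1)))**2) = -7378 + (5 + (-95/4 + 5*4)**2) = -7378 + (5 + (-95/4 + 20)**2) = -7378 + (5 + (-15/4)**2) = -7378 + (5 + 225/16) = -7378 + 305/16 = -117743/16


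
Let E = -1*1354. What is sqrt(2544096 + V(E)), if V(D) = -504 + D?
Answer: sqrt(2542238) ≈ 1594.4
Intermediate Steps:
E = -1354
sqrt(2544096 + V(E)) = sqrt(2544096 + (-504 - 1354)) = sqrt(2544096 - 1858) = sqrt(2542238)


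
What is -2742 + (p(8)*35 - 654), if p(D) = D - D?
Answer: -3396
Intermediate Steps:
p(D) = 0
-2742 + (p(8)*35 - 654) = -2742 + (0*35 - 654) = -2742 + (0 - 654) = -2742 - 654 = -3396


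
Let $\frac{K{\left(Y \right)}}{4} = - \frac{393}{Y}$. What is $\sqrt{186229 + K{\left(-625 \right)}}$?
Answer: $\frac{\sqrt{116394697}}{25} \approx 431.55$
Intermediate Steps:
$K{\left(Y \right)} = - \frac{1572}{Y}$ ($K{\left(Y \right)} = 4 \left(- \frac{393}{Y}\right) = - \frac{1572}{Y}$)
$\sqrt{186229 + K{\left(-625 \right)}} = \sqrt{186229 - \frac{1572}{-625}} = \sqrt{186229 - - \frac{1572}{625}} = \sqrt{186229 + \frac{1572}{625}} = \sqrt{\frac{116394697}{625}} = \frac{\sqrt{116394697}}{25}$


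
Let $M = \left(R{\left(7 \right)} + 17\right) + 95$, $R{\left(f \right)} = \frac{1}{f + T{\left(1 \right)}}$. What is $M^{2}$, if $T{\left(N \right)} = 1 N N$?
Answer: $\frac{804609}{64} \approx 12572.0$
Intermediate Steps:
$T{\left(N \right)} = N^{2}$ ($T{\left(N \right)} = N N = N^{2}$)
$R{\left(f \right)} = \frac{1}{1 + f}$ ($R{\left(f \right)} = \frac{1}{f + 1^{2}} = \frac{1}{f + 1} = \frac{1}{1 + f}$)
$M = \frac{897}{8}$ ($M = \left(\frac{1}{1 + 7} + 17\right) + 95 = \left(\frac{1}{8} + 17\right) + 95 = \frac{137}{8} + 95 = \frac{897}{8} \approx 112.13$)
$M^{2} = \left(\frac{897}{8}\right)^{2} = \frac{804609}{64}$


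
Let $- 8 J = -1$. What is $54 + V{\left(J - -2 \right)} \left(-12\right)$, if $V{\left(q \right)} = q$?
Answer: $\frac{57}{2} \approx 28.5$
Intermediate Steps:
$J = \frac{1}{8}$ ($J = \left(- \frac{1}{8}\right) \left(-1\right) = \frac{1}{8} \approx 0.125$)
$54 + V{\left(J - -2 \right)} \left(-12\right) = 54 + \left(\frac{1}{8} - -2\right) \left(-12\right) = 54 + \left(\frac{1}{8} + 2\right) \left(-12\right) = 54 + \frac{17}{8} \left(-12\right) = 54 - \frac{51}{2} = \frac{57}{2}$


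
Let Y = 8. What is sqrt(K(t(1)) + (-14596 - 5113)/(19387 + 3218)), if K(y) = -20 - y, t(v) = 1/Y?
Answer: I*sqrt(171665851170)/90420 ≈ 4.5822*I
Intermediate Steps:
t(v) = 1/8
sqrt(K(t(1)) + (-14596 - 5113)/(19387 + 3218)) = sqrt((-20 - 1*1/8) + (-14596 - 5113)/(19387 + 3218)) = sqrt((-20 - 1/8) - 19709/22605) = sqrt(-161/8 - 19709*1/22605) = sqrt(-161/8 - 19709/22605) = sqrt(-3797077/180840) = I*sqrt(171665851170)/90420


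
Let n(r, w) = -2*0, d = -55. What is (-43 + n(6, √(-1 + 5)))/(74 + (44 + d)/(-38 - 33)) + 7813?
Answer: 41132392/5265 ≈ 7812.4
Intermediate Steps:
n(r, w) = 0
(-43 + n(6, √(-1 + 5)))/(74 + (44 + d)/(-38 - 33)) + 7813 = (-43 + 0)/(74 + (44 - 55)/(-38 - 33)) + 7813 = -43/(74 - 11/(-71)) + 7813 = -43/(74 - 11*(-1/71)) + 7813 = -43/(74 + 11/71) + 7813 = -43/(5265/71) + 7813 = (71/5265)*(-43) + 7813 = -3053/5265 + 7813 = 41132392/5265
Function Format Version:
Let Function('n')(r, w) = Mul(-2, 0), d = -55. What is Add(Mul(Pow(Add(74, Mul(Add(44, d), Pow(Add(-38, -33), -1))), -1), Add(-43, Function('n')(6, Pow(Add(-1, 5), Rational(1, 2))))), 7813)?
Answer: Rational(41132392, 5265) ≈ 7812.4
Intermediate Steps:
Function('n')(r, w) = 0
Add(Mul(Pow(Add(74, Mul(Add(44, d), Pow(Add(-38, -33), -1))), -1), Add(-43, Function('n')(6, Pow(Add(-1, 5), Rational(1, 2))))), 7813) = Add(Mul(Pow(Add(74, Mul(Add(44, -55), Pow(Add(-38, -33), -1))), -1), Add(-43, 0)), 7813) = Add(Mul(Pow(Add(74, Mul(-11, Pow(-71, -1))), -1), -43), 7813) = Add(Mul(Pow(Add(74, Mul(-11, Rational(-1, 71))), -1), -43), 7813) = Add(Mul(Pow(Add(74, Rational(11, 71)), -1), -43), 7813) = Add(Mul(Pow(Rational(5265, 71), -1), -43), 7813) = Add(Mul(Rational(71, 5265), -43), 7813) = Add(Rational(-3053, 5265), 7813) = Rational(41132392, 5265)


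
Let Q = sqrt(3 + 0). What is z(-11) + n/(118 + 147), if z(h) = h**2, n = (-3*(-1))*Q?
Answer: 121 + 3*sqrt(3)/265 ≈ 121.02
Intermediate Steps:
Q = sqrt(3) ≈ 1.7320
n = 3*sqrt(3) (n = (-3*(-1))*sqrt(3) = 3*sqrt(3) ≈ 5.1962)
z(-11) + n/(118 + 147) = (-11)**2 + (3*sqrt(3))/(118 + 147) = 121 + (3*sqrt(3))/265 = 121 + 3*sqrt(3)/265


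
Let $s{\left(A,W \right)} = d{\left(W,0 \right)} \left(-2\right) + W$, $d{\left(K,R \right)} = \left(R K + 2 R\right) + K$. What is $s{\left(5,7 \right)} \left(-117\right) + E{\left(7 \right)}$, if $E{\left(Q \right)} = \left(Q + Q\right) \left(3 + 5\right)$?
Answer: $931$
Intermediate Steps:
$d{\left(K,R \right)} = K + 2 R + K R$ ($d{\left(K,R \right)} = \left(K R + 2 R\right) + K = \left(2 R + K R\right) + K = K + 2 R + K R$)
$s{\left(A,W \right)} = - W$ ($s{\left(A,W \right)} = \left(W + 2 \cdot 0 + W 0\right) \left(-2\right) + W = \left(W + 0 + 0\right) \left(-2\right) + W = W \left(-2\right) + W = - 2 W + W = - W$)
$E{\left(Q \right)} = 16 Q$ ($E{\left(Q \right)} = 2 Q 8 = 16 Q$)
$s{\left(5,7 \right)} \left(-117\right) + E{\left(7 \right)} = \left(-1\right) 7 \left(-117\right) + 16 \cdot 7 = \left(-7\right) \left(-117\right) + 112 = 819 + 112 = 931$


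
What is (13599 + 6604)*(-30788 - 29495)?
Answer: -1217897449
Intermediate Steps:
(13599 + 6604)*(-30788 - 29495) = 20203*(-60283) = -1217897449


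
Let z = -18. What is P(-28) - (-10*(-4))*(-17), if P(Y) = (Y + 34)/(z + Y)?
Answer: 15637/23 ≈ 679.87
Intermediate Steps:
P(Y) = (34 + Y)/(-18 + Y) (P(Y) = (Y + 34)/(-18 + Y) = (34 + Y)/(-18 + Y))
P(-28) - (-10*(-4))*(-17) = (34 - 28)/(-18 - 28) - (-10*(-4))*(-17) = 6/(-46) - 40*(-17) = -1/46*6 - 1*(-680) = -3/23 + 680 = 15637/23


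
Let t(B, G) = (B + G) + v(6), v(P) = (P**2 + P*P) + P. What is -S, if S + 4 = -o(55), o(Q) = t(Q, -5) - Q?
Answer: 77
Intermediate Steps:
v(P) = P + 2*P**2 (v(P) = (P**2 + P**2) + P = 2*P**2 + P = P + 2*P**2)
t(B, G) = 78 + B + G (t(B, G) = (B + G) + 6*(1 + 2*6) = (B + G) + 6*(1 + 12) = (B + G) + 6*13 = (B + G) + 78 = 78 + B + G)
o(Q) = 73 (o(Q) = (78 + Q - 5) - Q = (73 + Q) - Q = 73)
S = -77 (S = -4 - 1*73 = -4 - 73 = -77)
-S = -1*(-77) = 77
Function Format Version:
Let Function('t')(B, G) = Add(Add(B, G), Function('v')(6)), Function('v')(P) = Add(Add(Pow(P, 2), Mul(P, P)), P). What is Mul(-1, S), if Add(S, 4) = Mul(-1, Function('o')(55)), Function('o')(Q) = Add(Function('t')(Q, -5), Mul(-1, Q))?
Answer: 77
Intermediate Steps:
Function('v')(P) = Add(P, Mul(2, Pow(P, 2))) (Function('v')(P) = Add(Add(Pow(P, 2), Pow(P, 2)), P) = Add(Mul(2, Pow(P, 2)), P) = Add(P, Mul(2, Pow(P, 2))))
Function('t')(B, G) = Add(78, B, G) (Function('t')(B, G) = Add(Add(B, G), Mul(6, Add(1, Mul(2, 6)))) = Add(Add(B, G), Mul(6, Add(1, 12))) = Add(Add(B, G), Mul(6, 13)) = Add(Add(B, G), 78) = Add(78, B, G))
Function('o')(Q) = 73 (Function('o')(Q) = Add(Add(78, Q, -5), Mul(-1, Q)) = Add(Add(73, Q), Mul(-1, Q)) = 73)
S = -77 (S = Add(-4, Mul(-1, 73)) = Add(-4, -73) = -77)
Mul(-1, S) = Mul(-1, -77) = 77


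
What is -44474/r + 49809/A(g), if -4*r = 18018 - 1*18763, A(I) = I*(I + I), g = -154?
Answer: -8400855367/35336840 ≈ -237.74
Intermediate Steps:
A(I) = 2*I² (A(I) = I*(2*I) = 2*I²)
r = 745/4 (r = -(18018 - 1*18763)/4 = -(18018 - 18763)/4 = -¼*(-745) = 745/4 ≈ 186.25)
-44474/r + 49809/A(g) = -44474/745/4 + 49809/((2*(-154)²)) = -44474*4/745 + 49809/((2*23716)) = -177896/745 + 49809/47432 = -8400855367/35336840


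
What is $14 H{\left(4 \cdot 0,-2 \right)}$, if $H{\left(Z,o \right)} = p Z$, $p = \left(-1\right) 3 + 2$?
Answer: $0$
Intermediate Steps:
$p = -1$ ($p = -3 + 2 = -1$)
$H{\left(Z,o \right)} = - Z$
$14 H{\left(4 \cdot 0,-2 \right)} = 14 \left(- 4 \cdot 0\right) = 14 \left(\left(-1\right) 0\right) = 14 \cdot 0 = 0$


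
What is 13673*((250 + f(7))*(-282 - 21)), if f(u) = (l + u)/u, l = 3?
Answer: -7291537440/7 ≈ -1.0416e+9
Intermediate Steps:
f(u) = (3 + u)/u
13673*((250 + f(7))*(-282 - 21)) = 13673*((250 + (3 + 7)/7)*(-282 - 21)) = 13673*((250 + (1/7)*10)*(-303)) = 13673*((250 + 10/7)*(-303)) = 13673*((1760/7)*(-303)) = 13673*(-533280/7) = -7291537440/7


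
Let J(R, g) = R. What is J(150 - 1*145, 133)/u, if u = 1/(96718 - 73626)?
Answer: 115460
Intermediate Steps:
u = 1/23092 ≈ 4.3305e-5
J(150 - 1*145, 133)/u = (150 - 1*145)/(1/23092) = (150 - 145)*23092 = 5*23092 = 115460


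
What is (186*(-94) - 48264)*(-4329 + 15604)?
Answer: -741308700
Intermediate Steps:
(186*(-94) - 48264)*(-4329 + 15604) = (-17484 - 48264)*11275 = -65748*11275 = -741308700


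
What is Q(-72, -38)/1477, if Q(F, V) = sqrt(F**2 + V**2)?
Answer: 2*sqrt(1657)/1477 ≈ 0.055120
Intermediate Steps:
Q(-72, -38)/1477 = sqrt((-72)**2 + (-38)**2)/1477 = sqrt(5184 + 1444)*(1/1477) = sqrt(6628)*(1/1477) = (2*sqrt(1657))*(1/1477) = 2*sqrt(1657)/1477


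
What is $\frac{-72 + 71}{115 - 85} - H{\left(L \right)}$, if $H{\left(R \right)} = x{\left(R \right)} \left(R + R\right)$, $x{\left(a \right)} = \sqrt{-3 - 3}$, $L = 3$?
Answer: $- \frac{1}{30} - 6 i \sqrt{6} \approx -0.033333 - 14.697 i$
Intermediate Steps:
$x{\left(a \right)} = i \sqrt{6}$ ($x{\left(a \right)} = \sqrt{-6} = i \sqrt{6}$)
$H{\left(R \right)} = 2 i R \sqrt{6}$ ($H{\left(R \right)} = i \sqrt{6} \left(R + R\right) = i \sqrt{6} \cdot 2 R = 2 i R \sqrt{6}$)
$\frac{-72 + 71}{115 - 85} - H{\left(L \right)} = \frac{-72 + 71}{115 - 85} - 2 i 3 \sqrt{6} = - \frac{1}{30} - 6 i \sqrt{6}$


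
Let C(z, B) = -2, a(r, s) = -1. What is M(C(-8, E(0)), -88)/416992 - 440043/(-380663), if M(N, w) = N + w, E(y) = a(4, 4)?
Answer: 91730075493/79366712848 ≈ 1.1558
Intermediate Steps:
E(y) = -1
M(C(-8, E(0)), -88)/416992 - 440043/(-380663) = (-2 - 88)/416992 - 440043/(-380663) = -90*1/416992 - 440043*(-1/380663) = -45/208496 + 440043/380663 = 91730075493/79366712848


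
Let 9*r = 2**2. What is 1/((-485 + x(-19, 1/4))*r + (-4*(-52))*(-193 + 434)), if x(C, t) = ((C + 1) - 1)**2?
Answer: 9/450656 ≈ 1.9971e-5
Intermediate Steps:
r = 4/9 (r = (1/9)*2**2 = (1/9)*4 = 4/9 ≈ 0.44444)
x(C, t) = C**2 (x(C, t) = ((1 + C) - 1)**2 = C**2)
1/((-485 + x(-19, 1/4))*r + (-4*(-52))*(-193 + 434)) = 1/((-485 + (-19)**2)*(4/9) + (-4*(-52))*(-193 + 434)) = 1/((-485 + 361)*(4/9) + 208*241) = 1/(-124*4/9 + 50128) = 1/(-496/9 + 50128) = 1/(450656/9) = 9/450656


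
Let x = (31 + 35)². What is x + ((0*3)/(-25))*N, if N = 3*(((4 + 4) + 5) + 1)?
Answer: 4356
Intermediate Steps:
N = 42 (N = 3*((8 + 5) + 1) = 3*(13 + 1) = 3*14 = 42)
x = 4356 (x = 66² = 4356)
x + ((0*3)/(-25))*N = 4356 + ((0*3)/(-25))*42 = 4356 + (0*(-1/25))*42 = 4356 + 0*42 = 4356 + 0 = 4356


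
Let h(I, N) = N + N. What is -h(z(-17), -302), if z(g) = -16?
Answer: 604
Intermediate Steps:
h(I, N) = 2*N
-h(z(-17), -302) = -2*(-302) = -1*(-604) = 604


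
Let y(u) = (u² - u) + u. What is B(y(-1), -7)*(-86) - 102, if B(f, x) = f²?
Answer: -188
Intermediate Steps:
y(u) = u²
B(y(-1), -7)*(-86) - 102 = ((-1)²)²*(-86) - 102 = 1²*(-86) - 102 = 1*(-86) - 102 = -86 - 102 = -188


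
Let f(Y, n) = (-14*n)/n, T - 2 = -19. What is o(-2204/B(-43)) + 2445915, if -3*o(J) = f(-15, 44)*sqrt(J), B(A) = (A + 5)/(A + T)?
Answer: 2445915 + 28*I*sqrt(870)/3 ≈ 2.4459e+6 + 275.29*I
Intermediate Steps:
T = -17 (T = 2 - 19 = -17)
B(A) = (5 + A)/(-17 + A) (B(A) = (A + 5)/(A - 17) = (5 + A)/(-17 + A))
f(Y, n) = -14
o(J) = 14*sqrt(J)/3 (o(J) = -(-14)*sqrt(J)/3 = 14*sqrt(J)/3)
o(-2204/B(-43)) + 2445915 = 14*sqrt(-2204*(-17 - 43)/(5 - 43))/3 + 2445915 = 14*sqrt(-2204/(-38/(-60)))/3 + 2445915 = 14*sqrt(-2204/((-1/60*(-38))))/3 + 2445915 = 14*sqrt(-2204/19/30)/3 + 2445915 = 14*sqrt(-2204*30/19)/3 + 2445915 = 14*sqrt(-3480)/3 + 2445915 = 14*(2*I*sqrt(870))/3 + 2445915 = 28*I*sqrt(870)/3 + 2445915 = 2445915 + 28*I*sqrt(870)/3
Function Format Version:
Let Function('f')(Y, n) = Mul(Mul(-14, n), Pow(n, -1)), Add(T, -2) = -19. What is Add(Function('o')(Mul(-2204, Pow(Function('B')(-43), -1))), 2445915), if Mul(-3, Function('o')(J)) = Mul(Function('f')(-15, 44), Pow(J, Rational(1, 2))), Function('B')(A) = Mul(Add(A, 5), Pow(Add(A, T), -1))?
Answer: Add(2445915, Mul(Rational(28, 3), I, Pow(870, Rational(1, 2)))) ≈ Add(2.4459e+6, Mul(275.29, I))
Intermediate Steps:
T = -17 (T = Add(2, -19) = -17)
Function('B')(A) = Mul(Pow(Add(-17, A), -1), Add(5, A)) (Function('B')(A) = Mul(Add(A, 5), Pow(Add(A, -17), -1)) = Mul(Add(5, A), Pow(Add(-17, A), -1)) = Mul(Pow(Add(-17, A), -1), Add(5, A)))
Function('f')(Y, n) = -14
Function('o')(J) = Mul(Rational(14, 3), Pow(J, Rational(1, 2))) (Function('o')(J) = Mul(Rational(-1, 3), Mul(-14, Pow(J, Rational(1, 2)))) = Mul(Rational(14, 3), Pow(J, Rational(1, 2))))
Add(Function('o')(Mul(-2204, Pow(Function('B')(-43), -1))), 2445915) = Add(Mul(Rational(14, 3), Pow(Mul(-2204, Pow(Mul(Pow(Add(-17, -43), -1), Add(5, -43)), -1)), Rational(1, 2))), 2445915) = Add(Mul(Rational(14, 3), Pow(Mul(-2204, Pow(Mul(Pow(-60, -1), -38), -1)), Rational(1, 2))), 2445915) = Add(Mul(Rational(14, 3), Pow(Mul(-2204, Pow(Mul(Rational(-1, 60), -38), -1)), Rational(1, 2))), 2445915) = Add(Mul(Rational(14, 3), Pow(Mul(-2204, Pow(Rational(19, 30), -1)), Rational(1, 2))), 2445915) = Add(Mul(Rational(14, 3), Pow(Mul(-2204, Rational(30, 19)), Rational(1, 2))), 2445915) = Add(Mul(Rational(14, 3), Pow(-3480, Rational(1, 2))), 2445915) = Add(Mul(Rational(14, 3), Mul(2, I, Pow(870, Rational(1, 2)))), 2445915) = Add(Mul(Rational(28, 3), I, Pow(870, Rational(1, 2))), 2445915) = Add(2445915, Mul(Rational(28, 3), I, Pow(870, Rational(1, 2))))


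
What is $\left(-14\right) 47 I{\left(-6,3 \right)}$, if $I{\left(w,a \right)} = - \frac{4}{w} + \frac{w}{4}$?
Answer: $\frac{1645}{3} \approx 548.33$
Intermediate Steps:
$I{\left(w,a \right)} = - \frac{4}{w} + \frac{w}{4}$ ($I{\left(w,a \right)} = - \frac{4}{w} + w \frac{1}{4} = - \frac{4}{w} + \frac{w}{4}$)
$\left(-14\right) 47 I{\left(-6,3 \right)} = \left(-14\right) 47 \left(- \frac{4}{-6} + \frac{1}{4} \left(-6\right)\right) = - 658 \left(\left(-4\right) \left(- \frac{1}{6}\right) - \frac{3}{2}\right) = - 658 \left(\frac{2}{3} - \frac{3}{2}\right) = \left(-658\right) \left(- \frac{5}{6}\right) = \frac{1645}{3}$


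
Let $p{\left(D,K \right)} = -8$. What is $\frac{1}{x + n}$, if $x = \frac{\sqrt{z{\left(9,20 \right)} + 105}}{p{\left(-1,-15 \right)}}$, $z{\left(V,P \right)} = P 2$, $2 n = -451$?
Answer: $- \frac{14432}{3254271} + \frac{8 \sqrt{145}}{3254271} \approx -0.0044052$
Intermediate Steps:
$n = - \frac{451}{2}$ ($n = \frac{1}{2} \left(-451\right) = - \frac{451}{2} \approx -225.5$)
$z{\left(V,P \right)} = 2 P$
$x = - \frac{\sqrt{145}}{8}$ ($x = \frac{\sqrt{2 \cdot 20 + 105}}{-8} = \sqrt{40 + 105} \left(- \frac{1}{8}\right) = \sqrt{145} \left(- \frac{1}{8}\right) = - \frac{\sqrt{145}}{8} \approx -1.5052$)
$\frac{1}{x + n} = \frac{1}{- \frac{\sqrt{145}}{8} - \frac{451}{2}} = \frac{1}{- \frac{451}{2} - \frac{\sqrt{145}}{8}}$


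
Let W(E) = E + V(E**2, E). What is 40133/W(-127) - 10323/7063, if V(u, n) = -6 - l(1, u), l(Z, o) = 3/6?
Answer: -569674999/1885821 ≈ -302.08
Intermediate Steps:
l(Z, o) = 1/2 (l(Z, o) = 3*(1/6) = 1/2)
V(u, n) = -13/2 (V(u, n) = -6 - 1*1/2 = -6 - 1/2 = -13/2)
W(E) = -13/2 + E (W(E) = E - 13/2 = -13/2 + E)
40133/W(-127) - 10323/7063 = 40133/(-13/2 - 127) - 10323/7063 = 40133/(-267/2) - 10323*1/7063 = 40133*(-2/267) - 10323/7063 = -80266/267 - 10323/7063 = -569674999/1885821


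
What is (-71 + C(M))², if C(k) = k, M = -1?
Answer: 5184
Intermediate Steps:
(-71 + C(M))² = (-71 - 1)² = (-72)² = 5184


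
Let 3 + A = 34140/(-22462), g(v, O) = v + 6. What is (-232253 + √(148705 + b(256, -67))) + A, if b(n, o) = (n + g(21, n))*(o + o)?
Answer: -2608484206/11231 + √110783 ≈ -2.3192e+5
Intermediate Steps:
g(v, O) = 6 + v
b(n, o) = 2*o*(27 + n) (b(n, o) = (n + (6 + 21))*(o + o) = (n + 27)*(2*o) = (27 + n)*(2*o) = 2*o*(27 + n))
A = -50763/11231 (A = -3 + 34140/(-22462) = -3 + 34140*(-1/22462) = -3 - 17070/11231 = -50763/11231 ≈ -4.5199)
(-232253 + √(148705 + b(256, -67))) + A = (-232253 + √(148705 + 2*(-67)*(27 + 256))) - 50763/11231 = (-232253 + √(148705 + 2*(-67)*283)) - 50763/11231 = (-232253 + √(148705 - 37922)) - 50763/11231 = (-232253 + √110783) - 50763/11231 = -2608484206/11231 + √110783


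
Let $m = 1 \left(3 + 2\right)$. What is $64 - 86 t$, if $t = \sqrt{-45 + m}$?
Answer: $64 - 172 i \sqrt{10} \approx 64.0 - 543.91 i$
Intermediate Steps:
$m = 5$ ($m = 1 \cdot 5 = 5$)
$t = 2 i \sqrt{10}$ ($t = \sqrt{-45 + 5} = \sqrt{-40} = 2 i \sqrt{10} \approx 6.3246 i$)
$64 - 86 t = 64 - 86 \cdot 2 i \sqrt{10} = 64 - 172 i \sqrt{10}$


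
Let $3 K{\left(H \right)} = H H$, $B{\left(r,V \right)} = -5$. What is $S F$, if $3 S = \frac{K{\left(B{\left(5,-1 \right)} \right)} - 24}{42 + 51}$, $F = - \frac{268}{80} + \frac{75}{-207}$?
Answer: $\frac{240781}{1155060} \approx 0.20846$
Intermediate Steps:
$K{\left(H \right)} = \frac{H^{2}}{3}$ ($K{\left(H \right)} = \frac{H H}{3} = \frac{H^{2}}{3}$)
$F = - \frac{5123}{1380}$ ($F = \left(-268\right) \frac{1}{80} + 75 \left(- \frac{1}{207}\right) = - \frac{67}{20} - \frac{25}{69} = - \frac{5123}{1380} \approx -3.7123$)
$S = - \frac{47}{837}$ ($S = \frac{\left(\frac{\left(-5\right)^{2}}{3} - 24\right) \frac{1}{42 + 51}}{3} = \frac{\left(\frac{1}{3} \cdot 25 - 24\right) \frac{1}{93}}{3} = \frac{\left(\frac{25}{3} - 24\right) \frac{1}{93}}{3} = \frac{\left(- \frac{47}{3}\right) \frac{1}{93}}{3} = \frac{1}{3} \left(- \frac{47}{279}\right) = - \frac{47}{837} \approx -0.056153$)
$S F = \left(- \frac{47}{837}\right) \left(- \frac{5123}{1380}\right) = \frac{240781}{1155060}$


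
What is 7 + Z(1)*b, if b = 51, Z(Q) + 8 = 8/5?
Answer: -1597/5 ≈ -319.40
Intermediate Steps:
Z(Q) = -32/5 (Z(Q) = -8 + 8/5 = -32/5)
7 + Z(1)*b = 7 - 32/5*51 = 7 - 1632/5 = -1597/5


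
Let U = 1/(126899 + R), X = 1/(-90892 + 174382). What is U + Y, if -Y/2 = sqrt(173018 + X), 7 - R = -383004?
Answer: 1/509910 - sqrt(9967238246490)/3795 ≈ -831.91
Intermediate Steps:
R = 383011 (R = 7 - 1*(-383004) = 7 + 383004 = 383011)
X = 1/83490 ≈ 1.1977e-5
U = 1/509910 (U = 1/(126899 + 383011) = 1/509910 ≈ 1.9611e-6)
Y = -sqrt(9967238246490)/3795 (Y = -2*sqrt(173018 + 1/83490) = -sqrt(9967238246490)/3795 ≈ -831.91)
U + Y = 1/509910 - sqrt(9967238246490)/3795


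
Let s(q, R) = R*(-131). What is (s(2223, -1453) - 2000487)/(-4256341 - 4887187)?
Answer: 226268/1142941 ≈ 0.19797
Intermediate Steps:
s(q, R) = -131*R
(s(2223, -1453) - 2000487)/(-4256341 - 4887187) = (-131*(-1453) - 2000487)/(-4256341 - 4887187) = (190343 - 2000487)/(-9143528) = -1810144*(-1/9143528) = 226268/1142941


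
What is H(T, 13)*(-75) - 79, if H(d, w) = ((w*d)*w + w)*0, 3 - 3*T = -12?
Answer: -79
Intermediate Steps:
T = 5 (T = 1 - ⅓*(-12) = 1 + 4 = 5)
H(d, w) = 0 (H(d, w) = ((d*w)*w + w)*0 = (d*w² + w)*0 = (w + d*w²)*0 = 0)
H(T, 13)*(-75) - 79 = 0*(-75) - 79 = 0 - 79 = -79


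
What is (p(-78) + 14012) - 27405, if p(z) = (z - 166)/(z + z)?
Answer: -522266/39 ≈ -13391.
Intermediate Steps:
p(z) = (-166 + z)/(2*z) (p(z) = (-166 + z)/((2*z)) = (-166 + z)*(1/(2*z)) = (-166 + z)/(2*z))
(p(-78) + 14012) - 27405 = ((½)*(-166 - 78)/(-78) + 14012) - 27405 = ((½)*(-1/78)*(-244) + 14012) - 27405 = (61/39 + 14012) - 27405 = 546529/39 - 27405 = -522266/39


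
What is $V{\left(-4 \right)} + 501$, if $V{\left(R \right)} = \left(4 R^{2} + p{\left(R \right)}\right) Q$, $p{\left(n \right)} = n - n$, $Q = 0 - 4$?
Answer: $245$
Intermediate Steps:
$Q = -4$ ($Q = 0 - 4 = -4$)
$p{\left(n \right)} = 0$
$V{\left(R \right)} = - 16 R^{2}$ ($V{\left(R \right)} = \left(4 R^{2} + 0\right) \left(-4\right) = 4 R^{2} \left(-4\right) = - 16 R^{2}$)
$V{\left(-4 \right)} + 501 = - 16 \left(-4\right)^{2} + 501 = \left(-16\right) 16 + 501 = -256 + 501 = 245$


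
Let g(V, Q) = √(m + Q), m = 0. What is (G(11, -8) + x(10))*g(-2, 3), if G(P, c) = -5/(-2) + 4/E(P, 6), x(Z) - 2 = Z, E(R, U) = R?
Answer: 327*√3/22 ≈ 25.745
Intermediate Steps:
x(Z) = 2 + Z
g(V, Q) = √Q (g(V, Q) = √(0 + Q) = √Q)
G(P, c) = 5/2 + 4/P (G(P, c) = -5/(-2) + 4/P = -5*(-½) + 4/P = 5/2 + 4/P)
(G(11, -8) + x(10))*g(-2, 3) = ((5/2 + 4/11) + (2 + 10))*√3 = ((5/2 + 4*(1/11)) + 12)*√3 = ((5/2 + 4/11) + 12)*√3 = (63/22 + 12)*√3 = 327*√3/22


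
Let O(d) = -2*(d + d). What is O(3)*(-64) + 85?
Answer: 853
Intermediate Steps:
O(d) = -4*d
O(3)*(-64) + 85 = -4*3*(-64) + 85 = -12*(-64) + 85 = 768 + 85 = 853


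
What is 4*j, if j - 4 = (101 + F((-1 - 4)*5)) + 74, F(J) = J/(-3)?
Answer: 2248/3 ≈ 749.33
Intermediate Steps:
F(J) = -J/3 (F(J) = J*(-1/3) = -J/3)
j = 562/3 (j = 4 + ((101 - (-1 - 4)*5/3) + 74) = 4 + ((101 - (-5)*5/3) + 74) = 4 + ((101 - 1/3*(-25)) + 74) = 4 + ((101 + 25/3) + 74) = 4 + (328/3 + 74) = 4 + 550/3 = 562/3 ≈ 187.33)
4*j = 4*(562/3) = 2248/3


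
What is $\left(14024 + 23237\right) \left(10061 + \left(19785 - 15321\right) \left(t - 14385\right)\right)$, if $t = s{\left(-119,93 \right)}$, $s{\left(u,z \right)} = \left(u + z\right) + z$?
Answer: $-2381182500151$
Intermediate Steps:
$s{\left(u,z \right)} = u + 2 z$
$t = 67$ ($t = -119 + 2 \cdot 93 = -119 + 186 = 67$)
$\left(14024 + 23237\right) \left(10061 + \left(19785 - 15321\right) \left(t - 14385\right)\right) = \left(14024 + 23237\right) \left(10061 + \left(19785 - 15321\right) \left(67 - 14385\right)\right) = 37261 \left(10061 + 4464 \left(-14318\right)\right) = 37261 \left(10061 - 63915552\right) = 37261 \left(-63905491\right) = -2381182500151$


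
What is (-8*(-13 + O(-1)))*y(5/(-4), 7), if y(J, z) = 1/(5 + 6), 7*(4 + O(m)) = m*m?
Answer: 944/77 ≈ 12.260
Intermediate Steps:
O(m) = -4 + m²/7 (O(m) = -4 + (m*m)/7 = -4 + m²/7)
y(J, z) = 1/11
(-8*(-13 + O(-1)))*y(5/(-4), 7) = -8*(-13 + (-4 + (⅐)*(-1)²))*(1/11) = -8*(-13 + (-4 + (⅐)*1))*(1/11) = -8*(-13 + (-4 + ⅐))*(1/11) = -8*(-13 - 27/7)*(1/11) = -8*(-118/7)*(1/11) = (944/7)*(1/11) = 944/77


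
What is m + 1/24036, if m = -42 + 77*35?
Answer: 63767509/24036 ≈ 2653.0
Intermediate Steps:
m = 2653 (m = -42 + 2695 = 2653)
m + 1/24036 = 2653 + 1/24036 = 63767509/24036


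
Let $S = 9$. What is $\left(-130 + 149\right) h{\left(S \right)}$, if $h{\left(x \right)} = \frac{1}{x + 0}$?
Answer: $\frac{19}{9} \approx 2.1111$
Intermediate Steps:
$h{\left(x \right)} = \frac{1}{x}$
$\left(-130 + 149\right) h{\left(S \right)} = \frac{-130 + 149}{9} = 19 \cdot \frac{1}{9} = \frac{19}{9}$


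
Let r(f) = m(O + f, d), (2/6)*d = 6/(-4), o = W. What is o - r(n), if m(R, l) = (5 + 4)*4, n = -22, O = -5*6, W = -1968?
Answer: -2004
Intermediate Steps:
O = -30
o = -1968
d = -9/2 (d = 3*(6/(-4)) = 3*(6*(-1/4)) = 3*(-3/2) = -9/2 ≈ -4.5000)
m(R, l) = 36 (m(R, l) = 9*4 = 36)
r(f) = 36
o - r(n) = -1968 - 1*36 = -1968 - 36 = -2004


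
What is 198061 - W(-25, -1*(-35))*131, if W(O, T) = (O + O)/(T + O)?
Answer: 198716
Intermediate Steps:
W(O, T) = 2*O/(O + T) (W(O, T) = (2*O)/(O + T) = 2*O/(O + T))
198061 - W(-25, -1*(-35))*131 = 198061 - 2*(-25)/(-25 - 1*(-35))*131 = 198061 - 2*(-25)/(-25 + 35)*131 = 198061 - 2*(-25)/10*131 = 198061 - 2*(-25)*(⅒)*131 = 198061 - (-5)*131 = 198061 - 1*(-655) = 198061 + 655 = 198716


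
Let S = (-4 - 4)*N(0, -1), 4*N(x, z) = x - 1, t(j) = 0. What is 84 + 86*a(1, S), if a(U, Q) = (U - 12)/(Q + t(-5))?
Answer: -389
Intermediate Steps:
N(x, z) = -¼ + x/4 (N(x, z) = (x - 1)/4 = (-1 + x)/4 = -¼ + x/4)
S = 2 (S = (-4 - 4)*(-¼ + (¼)*0) = -8*(-¼ + 0) = -8*(-¼) = 2)
a(U, Q) = (-12 + U)/Q (a(U, Q) = (U - 12)/(Q + 0) = (-12 + U)/Q)
84 + 86*a(1, S) = 84 + 86*((-12 + 1)/2) = 84 + 86*((½)*(-11)) = 84 + 86*(-11/2) = 84 - 473 = -389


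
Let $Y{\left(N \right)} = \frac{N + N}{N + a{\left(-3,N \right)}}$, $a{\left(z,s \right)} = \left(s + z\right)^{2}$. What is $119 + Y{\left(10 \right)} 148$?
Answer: $\frac{9981}{59} \approx 169.17$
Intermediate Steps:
$Y{\left(N \right)} = \frac{2 N}{N + \left(-3 + N\right)^{2}}$ ($Y{\left(N \right)} = \frac{N + N}{N + \left(N - 3\right)^{2}} = \frac{2 N}{N + \left(-3 + N\right)^{2}}$)
$119 + Y{\left(10 \right)} 148 = 119 + 2 \cdot 10 \frac{1}{10 + \left(-3 + 10\right)^{2}} \cdot 148 = 119 + 2 \cdot 10 \frac{1}{10 + 7^{2}} \cdot 148 = 119 + 2 \cdot 10 \frac{1}{10 + 49} \cdot 148 = 119 + 2 \cdot 10 \cdot \frac{1}{59} \cdot 148 = 119 + \frac{20}{59} \cdot 148 = 119 + \frac{2960}{59} = \frac{9981}{59}$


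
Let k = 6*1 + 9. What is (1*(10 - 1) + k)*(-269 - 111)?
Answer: -9120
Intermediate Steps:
k = 15 (k = 6 + 9 = 15)
(1*(10 - 1) + k)*(-269 - 111) = (1*(10 - 1) + 15)*(-269 - 111) = (1*9 + 15)*(-380) = (9 + 15)*(-380) = 24*(-380) = -9120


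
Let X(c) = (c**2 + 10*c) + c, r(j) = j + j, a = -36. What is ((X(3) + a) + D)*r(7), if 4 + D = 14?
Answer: 224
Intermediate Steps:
r(j) = 2*j
X(c) = c**2 + 11*c
D = 10 (D = -4 + 14 = 10)
((X(3) + a) + D)*r(7) = ((3*(11 + 3) - 36) + 10)*(2*7) = ((3*14 - 36) + 10)*14 = ((42 - 36) + 10)*14 = (6 + 10)*14 = 16*14 = 224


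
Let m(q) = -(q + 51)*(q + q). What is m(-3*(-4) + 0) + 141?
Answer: -1371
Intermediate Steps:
m(q) = -2*q*(51 + q) (m(q) = -(51 + q)*2*q = -2*q*(51 + q))
m(-3*(-4) + 0) + 141 = -2*(-3*(-4) + 0)*(51 + (-3*(-4) + 0)) + 141 = -2*(12 + 0)*(51 + (12 + 0)) + 141 = -2*12*(51 + 12) + 141 = -2*12*63 + 141 = -1512 + 141 = -1371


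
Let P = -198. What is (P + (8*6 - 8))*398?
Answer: -62884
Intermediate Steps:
(P + (8*6 - 8))*398 = (-198 + (8*6 - 8))*398 = (-198 + (48 - 8))*398 = (-198 + 40)*398 = -158*398 = -62884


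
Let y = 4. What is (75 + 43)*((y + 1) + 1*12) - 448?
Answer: 1558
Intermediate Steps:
(75 + 43)*((y + 1) + 1*12) - 448 = (75 + 43)*((4 + 1) + 1*12) - 448 = 118*(5 + 12) - 448 = 118*17 - 448 = 2006 - 448 = 1558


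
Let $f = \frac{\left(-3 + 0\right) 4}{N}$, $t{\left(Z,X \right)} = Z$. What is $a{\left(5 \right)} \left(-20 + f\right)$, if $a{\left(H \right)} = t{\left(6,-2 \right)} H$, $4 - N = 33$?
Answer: $- \frac{17040}{29} \approx -587.59$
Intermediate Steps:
$N = -29$ ($N = 4 - 33 = -29$)
$a{\left(H \right)} = 6 H$
$f = \frac{12}{29}$ ($f = \frac{\left(-3 + 0\right) 4}{-29} = \left(-3\right) 4 \left(- \frac{1}{29}\right) = \left(-12\right) \left(- \frac{1}{29}\right) = \frac{12}{29} \approx 0.41379$)
$a{\left(5 \right)} \left(-20 + f\right) = 6 \cdot 5 \left(-20 + \frac{12}{29}\right) = 30 \left(- \frac{568}{29}\right) = - \frac{17040}{29}$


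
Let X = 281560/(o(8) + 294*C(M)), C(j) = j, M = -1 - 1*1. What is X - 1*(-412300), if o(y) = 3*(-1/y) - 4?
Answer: 1951637220/4739 ≈ 4.1182e+5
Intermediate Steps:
M = -2 (M = -1 - 1 = -2)
o(y) = -4 - 3/y (o(y) = -3/y - 4 = -4 - 3/y)
X = -2252480/4739 (X = 281560/((-4 - 3/8) + 294*(-2)) = 281560/((-4 - 3*1/8) - 588) = 281560/((-4 - 3/8) - 588) = 281560/(-35/8 - 588) = 281560/(-4739/8) = 281560*(-8/4739) = -2252480/4739 ≈ -475.31)
X - 1*(-412300) = -2252480/4739 - 1*(-412300) = -2252480/4739 + 412300 = 1951637220/4739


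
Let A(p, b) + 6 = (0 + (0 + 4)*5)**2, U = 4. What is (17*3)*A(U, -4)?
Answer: 20094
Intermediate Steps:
A(p, b) = 394 (A(p, b) = -6 + (0 + (0 + 4)*5)**2 = -6 + (0 + 4*5)**2 = -6 + (0 + 20)**2 = -6 + 20**2 = -6 + 400 = 394)
(17*3)*A(U, -4) = (17*3)*394 = 51*394 = 20094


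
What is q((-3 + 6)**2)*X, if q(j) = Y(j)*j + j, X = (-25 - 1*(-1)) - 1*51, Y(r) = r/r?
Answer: -1350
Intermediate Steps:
Y(r) = 1
X = -75 (X = (-25 + 1) - 51 = -24 - 51 = -75)
q(j) = 2*j (q(j) = 1*j + j = j + j = 2*j)
q((-3 + 6)**2)*X = (2*(-3 + 6)**2)*(-75) = (2*3**2)*(-75) = (2*9)*(-75) = 18*(-75) = -1350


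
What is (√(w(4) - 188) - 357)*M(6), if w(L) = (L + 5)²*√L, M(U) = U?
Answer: -2142 + 6*I*√26 ≈ -2142.0 + 30.594*I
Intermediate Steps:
w(L) = √L*(5 + L)² (w(L) = (5 + L)²*√L = √L*(5 + L)²)
(√(w(4) - 188) - 357)*M(6) = (√(√4*(5 + 4)² - 188) - 357)*6 = (√(2*9² - 188) - 357)*6 = (√(2*81 - 188) - 357)*6 = (√(162 - 188) - 357)*6 = (√(-26) - 357)*6 = (I*√26 - 357)*6 = (-357 + I*√26)*6 = -2142 + 6*I*√26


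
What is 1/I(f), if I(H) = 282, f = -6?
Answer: 1/282 ≈ 0.0035461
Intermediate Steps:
1/I(f) = 1/282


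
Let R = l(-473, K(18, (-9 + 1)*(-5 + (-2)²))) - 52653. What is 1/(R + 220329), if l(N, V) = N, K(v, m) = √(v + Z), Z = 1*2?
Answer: 1/167203 ≈ 5.9807e-6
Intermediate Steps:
Z = 2
K(v, m) = √(2 + v) (K(v, m) = √(v + 2) = √(2 + v))
R = -53126 (R = -473 - 52653 = -53126)
1/(R + 220329) = 1/(-53126 + 220329) = 1/167203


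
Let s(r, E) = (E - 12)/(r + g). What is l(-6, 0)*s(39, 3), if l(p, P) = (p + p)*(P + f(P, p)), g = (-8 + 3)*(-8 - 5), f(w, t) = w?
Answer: 0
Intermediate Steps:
g = 65 (g = -5*(-13) = 65)
s(r, E) = (-12 + E)/(65 + r) (s(r, E) = (E - 12)/(r + 65) = (-12 + E)/(65 + r))
l(p, P) = 4*P*p (l(p, P) = (p + p)*(P + P) = (2*p)*(2*P) = 4*P*p)
l(-6, 0)*s(39, 3) = (4*0*(-6))*((-12 + 3)/(65 + 39)) = 0*(-9/104) = 0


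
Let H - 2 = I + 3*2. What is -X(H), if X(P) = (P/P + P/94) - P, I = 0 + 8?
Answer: 697/47 ≈ 14.830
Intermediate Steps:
I = 8
H = 16 (H = 2 + (8 + 3*2) = 2 + (8 + 6) = 2 + 14 = 16)
X(P) = 1 - 93*P/94 (X(P) = (1 + P*(1/94)) - P = (1 + P/94) - P = 1 - 93*P/94)
-X(H) = -(1 - 93/94*16) = -(1 - 744/47) = -1*(-697/47) = 697/47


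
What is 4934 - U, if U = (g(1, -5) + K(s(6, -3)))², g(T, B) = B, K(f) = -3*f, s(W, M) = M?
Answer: 4918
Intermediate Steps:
U = 16 (U = (-5 - 3*(-3))² = (-5 + 9)² = 4² = 16)
4934 - U = 4934 - 1*16 = 4934 - 16 = 4918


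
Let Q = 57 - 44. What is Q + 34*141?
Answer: 4807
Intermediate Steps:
Q = 13
Q + 34*141 = 13 + 34*141 = 13 + 4794 = 4807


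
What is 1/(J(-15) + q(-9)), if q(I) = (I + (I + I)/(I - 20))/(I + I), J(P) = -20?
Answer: -58/1133 ≈ -0.051192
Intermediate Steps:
q(I) = (I + 2*I/(-20 + I))/(2*I) (q(I) = (I + (2*I)/(-20 + I))/((2*I)) = (I + 2*I/(-20 + I))*(1/(2*I)) = (I + 2*I/(-20 + I))/(2*I))
1/(J(-15) + q(-9)) = 1/(-20 + (-18 - 9)/(2*(-20 - 9))) = 1/(-20 + (1/2)*(-27)/(-29)) = 1/(-20 + (1/2)*(-1/29)*(-27)) = 1/(-20 + 27/58) = 1/(-1133/58) = -58/1133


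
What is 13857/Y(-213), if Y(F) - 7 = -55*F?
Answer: 13857/11722 ≈ 1.1821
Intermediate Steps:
Y(F) = 7 - 55*F
13857/Y(-213) = 13857/(7 - 55*(-213)) = 13857/(7 + 11715) = 13857/11722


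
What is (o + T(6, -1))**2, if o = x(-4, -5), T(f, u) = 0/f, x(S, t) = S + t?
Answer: 81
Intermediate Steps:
T(f, u) = 0
o = -9 (o = -4 - 5 = -9)
(o + T(6, -1))**2 = (-9 + 0)**2 = (-9)**2 = 81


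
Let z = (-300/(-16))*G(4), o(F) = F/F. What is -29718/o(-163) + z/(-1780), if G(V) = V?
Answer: -10579623/356 ≈ -29718.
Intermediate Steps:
o(F) = 1
z = 75 (z = -300/(-16)*4 = -300*(-1)/16*4 = -25*(-¾)*4 = (75/4)*4 = 75)
-29718/o(-163) + z/(-1780) = -29718/1 + 75/(-1780) = -29718*1 + 75*(-1/1780) = -29718 - 15/356 = -10579623/356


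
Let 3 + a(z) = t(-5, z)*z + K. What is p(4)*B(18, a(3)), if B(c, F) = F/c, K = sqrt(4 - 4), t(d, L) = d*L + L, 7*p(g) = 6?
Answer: -13/7 ≈ -1.8571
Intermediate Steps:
p(g) = 6/7 (p(g) = (1/7)*6 = 6/7)
t(d, L) = L + L*d (t(d, L) = L*d + L = L + L*d)
K = 0 (K = sqrt(0) = 0)
a(z) = -3 - 4*z**2 (a(z) = -3 + ((z*(1 - 5))*z + 0) = -3 + ((z*(-4))*z + 0) = -3 + ((-4*z)*z + 0) = -3 + (-4*z**2 + 0) = -3 - 4*z**2)
p(4)*B(18, a(3)) = 6*((-3 - 4*3**2)/18)/7 = 6*((-3 - 4*9)*(1/18))/7 = 6*((-3 - 36)*(1/18))/7 = 6*(-39*1/18)/7 = (6/7)*(-13/6) = -13/7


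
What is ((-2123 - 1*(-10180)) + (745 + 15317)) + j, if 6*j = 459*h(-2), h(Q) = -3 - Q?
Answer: 48085/2 ≈ 24043.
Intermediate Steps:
j = -153/2 (j = (459*(-3 - 1*(-2)))/6 = (459*(-3 + 2))/6 = (459*(-1))/6 = (⅙)*(-459) = -153/2 ≈ -76.500)
((-2123 - 1*(-10180)) + (745 + 15317)) + j = ((-2123 - 1*(-10180)) + (745 + 15317)) - 153/2 = ((-2123 + 10180) + 16062) - 153/2 = (8057 + 16062) - 153/2 = 24119 - 153/2 = 48085/2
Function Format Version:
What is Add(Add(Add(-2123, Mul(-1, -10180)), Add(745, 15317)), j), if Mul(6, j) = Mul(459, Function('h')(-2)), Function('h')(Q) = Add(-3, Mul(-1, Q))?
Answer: Rational(48085, 2) ≈ 24043.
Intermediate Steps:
j = Rational(-153, 2) (j = Mul(Rational(1, 6), Mul(459, Add(-3, Mul(-1, -2)))) = Mul(Rational(1, 6), Mul(459, Add(-3, 2))) = Mul(Rational(1, 6), Mul(459, -1)) = Mul(Rational(1, 6), -459) = Rational(-153, 2) ≈ -76.500)
Add(Add(Add(-2123, Mul(-1, -10180)), Add(745, 15317)), j) = Add(Add(Add(-2123, Mul(-1, -10180)), Add(745, 15317)), Rational(-153, 2)) = Add(Add(Add(-2123, 10180), 16062), Rational(-153, 2)) = Add(Add(8057, 16062), Rational(-153, 2)) = Add(24119, Rational(-153, 2)) = Rational(48085, 2)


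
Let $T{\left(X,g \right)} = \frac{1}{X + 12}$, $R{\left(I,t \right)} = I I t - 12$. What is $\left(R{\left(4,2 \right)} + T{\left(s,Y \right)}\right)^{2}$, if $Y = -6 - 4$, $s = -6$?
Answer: $\frac{14641}{36} \approx 406.69$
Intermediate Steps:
$R{\left(I,t \right)} = -12 + t I^{2}$ ($R{\left(I,t \right)} = I^{2} t - 12 = t I^{2} - 12 = -12 + t I^{2}$)
$Y = -10$ ($Y = -6 - 4 = -10$)
$T{\left(X,g \right)} = \frac{1}{12 + X}$
$\left(R{\left(4,2 \right)} + T{\left(s,Y \right)}\right)^{2} = \left(\left(-12 + 2 \cdot 4^{2}\right) + \frac{1}{12 - 6}\right)^{2} = \left(\left(-12 + 2 \cdot 16\right) + \frac{1}{6}\right)^{2} = \left(\left(-12 + 32\right) + \frac{1}{6}\right)^{2} = \left(20 + \frac{1}{6}\right)^{2} = \left(\frac{121}{6}\right)^{2} = \frac{14641}{36}$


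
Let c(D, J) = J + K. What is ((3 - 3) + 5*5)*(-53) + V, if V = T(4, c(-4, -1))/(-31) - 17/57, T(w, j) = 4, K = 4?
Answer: -2342030/1767 ≈ -1325.4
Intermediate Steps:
c(D, J) = 4 + J (c(D, J) = J + 4 = 4 + J)
V = -755/1767 (V = 4/(-31) - 17/57 = 4*(-1/31) - 17*1/57 = -4/31 - 17/57 = -755/1767 ≈ -0.42728)
((3 - 3) + 5*5)*(-53) + V = ((3 - 3) + 5*5)*(-53) - 755/1767 = (0 + 25)*(-53) - 755/1767 = 25*(-53) - 755/1767 = -1325 - 755/1767 = -2342030/1767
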